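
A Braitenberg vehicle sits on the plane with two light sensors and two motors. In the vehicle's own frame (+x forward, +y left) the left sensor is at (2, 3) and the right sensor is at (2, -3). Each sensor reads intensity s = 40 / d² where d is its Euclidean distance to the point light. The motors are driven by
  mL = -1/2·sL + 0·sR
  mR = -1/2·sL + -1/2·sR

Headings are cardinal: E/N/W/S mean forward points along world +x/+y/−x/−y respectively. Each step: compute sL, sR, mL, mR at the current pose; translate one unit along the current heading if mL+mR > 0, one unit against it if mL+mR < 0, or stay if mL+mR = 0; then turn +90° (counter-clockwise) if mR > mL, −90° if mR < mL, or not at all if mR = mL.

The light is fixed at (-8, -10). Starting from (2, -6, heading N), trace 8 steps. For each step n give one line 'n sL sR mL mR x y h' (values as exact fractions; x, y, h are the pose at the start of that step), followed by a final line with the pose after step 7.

0 8/17 8/41 -4/17 -232/697 2 -6 N
1 2/9 5/18 -1/9 -1/4 2 -7 E
2 8/29 40/37 -4/29 -728/1073 1 -7 S
3 4/5 20/49 -2/5 -148/245 1 -6 W
4 8/17 8/41 -4/17 -232/697 2 -6 N
5 2/9 5/18 -1/9 -1/4 2 -7 E
6 8/29 40/37 -4/29 -728/1073 1 -7 S
7 4/5 20/49 -2/5 -148/245 1 -6 W
final 2 -6 N

n=0: pose=(2,-6,N); sL=8/17, sR=8/41; mL=-4/17, mR=-232/697; mL+mR=-396/697 → advance -1; mR−mL=-4/41 → turn -1·90°
n=1: pose=(2,-7,E); sL=2/9, sR=5/18; mL=-1/9, mR=-1/4; mL+mR=-13/36 → advance -1; mR−mL=-5/36 → turn -1·90°
n=2: pose=(1,-7,S); sL=8/29, sR=40/37; mL=-4/29, mR=-728/1073; mL+mR=-876/1073 → advance -1; mR−mL=-20/37 → turn -1·90°
n=3: pose=(1,-6,W); sL=4/5, sR=20/49; mL=-2/5, mR=-148/245; mL+mR=-246/245 → advance -1; mR−mL=-10/49 → turn -1·90°
n=4: pose=(2,-6,N); sL=8/17, sR=8/41; mL=-4/17, mR=-232/697; mL+mR=-396/697 → advance -1; mR−mL=-4/41 → turn -1·90°
n=5: pose=(2,-7,E); sL=2/9, sR=5/18; mL=-1/9, mR=-1/4; mL+mR=-13/36 → advance -1; mR−mL=-5/36 → turn -1·90°
n=6: pose=(1,-7,S); sL=8/29, sR=40/37; mL=-4/29, mR=-728/1073; mL+mR=-876/1073 → advance -1; mR−mL=-20/37 → turn -1·90°
n=7: pose=(1,-6,W); sL=4/5, sR=20/49; mL=-2/5, mR=-148/245; mL+mR=-246/245 → advance -1; mR−mL=-10/49 → turn -1·90°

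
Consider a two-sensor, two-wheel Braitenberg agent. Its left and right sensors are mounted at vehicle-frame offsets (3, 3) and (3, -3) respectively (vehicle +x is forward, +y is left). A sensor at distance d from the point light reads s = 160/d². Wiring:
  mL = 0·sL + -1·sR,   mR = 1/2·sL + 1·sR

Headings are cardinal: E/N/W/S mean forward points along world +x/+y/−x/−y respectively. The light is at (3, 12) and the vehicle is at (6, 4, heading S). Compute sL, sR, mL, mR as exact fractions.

left sensor world pos  = (9, 1); dL² = 157
right sensor world pos = (3, 1); dR² = 121
sL = 160/157 = 160/157
sR = 160/121 = 160/121
mL = 0·sL + -1·sR = -160/121
mR = 1/2·sL + 1·sR = 34800/18997

160/157 160/121 -160/121 34800/18997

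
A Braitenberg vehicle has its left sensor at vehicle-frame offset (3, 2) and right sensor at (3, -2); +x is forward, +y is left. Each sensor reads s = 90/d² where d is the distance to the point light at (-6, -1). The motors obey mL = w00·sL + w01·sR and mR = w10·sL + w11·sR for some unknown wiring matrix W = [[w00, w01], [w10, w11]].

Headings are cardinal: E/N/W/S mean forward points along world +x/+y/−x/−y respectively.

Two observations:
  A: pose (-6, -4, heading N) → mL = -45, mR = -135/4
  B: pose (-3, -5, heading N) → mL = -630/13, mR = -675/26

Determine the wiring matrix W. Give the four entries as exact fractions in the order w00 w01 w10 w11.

-1 -1 -1/2 -1

obs A: pose=(-6,-4,N) → sL=45/2, sR=45/2, mL=-45, mR=-135/4
obs B: pose=(-3,-5,N) → sL=45, sR=45/13, mL=-630/13, mR=-675/26
sensor matrix S = [[45/2, 45/2], [45, 45/13]]; det S = -12150/13
solve [mL_A; mL_B] = S·[w00; w01] and [mR_A; mR_B] = S·[w10; w11]:
  w00 = -1, w01 = -1, w10 = -1/2, w11 = -1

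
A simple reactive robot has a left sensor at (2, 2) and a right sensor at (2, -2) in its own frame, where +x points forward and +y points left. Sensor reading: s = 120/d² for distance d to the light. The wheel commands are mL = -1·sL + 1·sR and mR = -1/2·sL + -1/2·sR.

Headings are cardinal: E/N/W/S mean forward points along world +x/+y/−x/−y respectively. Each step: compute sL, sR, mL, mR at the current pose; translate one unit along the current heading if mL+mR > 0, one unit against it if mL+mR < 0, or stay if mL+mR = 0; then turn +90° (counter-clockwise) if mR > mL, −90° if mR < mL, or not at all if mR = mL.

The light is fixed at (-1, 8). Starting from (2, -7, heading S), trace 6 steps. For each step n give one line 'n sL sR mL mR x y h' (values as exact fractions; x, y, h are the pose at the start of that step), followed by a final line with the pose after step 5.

0 60/157 12/29 144/4553 -1812/4553 2 -7 S
1 120/257 24/29 2688/7453 -4824/7453 2 -6 W
2 30/37 2/3 -16/111 -82/111 3 -6 N
3 24/41 24/65 -576/2665 -1272/2665 3 -7 E
4 60/157 12/29 144/4553 -1812/4553 2 -7 S
5 120/257 24/29 2688/7453 -4824/7453 2 -6 W
final 3 -6 N

n=0: pose=(2,-7,S); sL=60/157, sR=12/29; mL=144/4553, mR=-1812/4553; mL+mR=-1668/4553 → advance -1; mR−mL=-1956/4553 → turn -1·90°
n=1: pose=(2,-6,W); sL=120/257, sR=24/29; mL=2688/7453, mR=-4824/7453; mL+mR=-2136/7453 → advance -1; mR−mL=-7512/7453 → turn -1·90°
n=2: pose=(3,-6,N); sL=30/37, sR=2/3; mL=-16/111, mR=-82/111; mL+mR=-98/111 → advance -1; mR−mL=-22/37 → turn -1·90°
n=3: pose=(3,-7,E); sL=24/41, sR=24/65; mL=-576/2665, mR=-1272/2665; mL+mR=-1848/2665 → advance -1; mR−mL=-696/2665 → turn -1·90°
n=4: pose=(2,-7,S); sL=60/157, sR=12/29; mL=144/4553, mR=-1812/4553; mL+mR=-1668/4553 → advance -1; mR−mL=-1956/4553 → turn -1·90°
n=5: pose=(2,-6,W); sL=120/257, sR=24/29; mL=2688/7453, mR=-4824/7453; mL+mR=-2136/7453 → advance -1; mR−mL=-7512/7453 → turn -1·90°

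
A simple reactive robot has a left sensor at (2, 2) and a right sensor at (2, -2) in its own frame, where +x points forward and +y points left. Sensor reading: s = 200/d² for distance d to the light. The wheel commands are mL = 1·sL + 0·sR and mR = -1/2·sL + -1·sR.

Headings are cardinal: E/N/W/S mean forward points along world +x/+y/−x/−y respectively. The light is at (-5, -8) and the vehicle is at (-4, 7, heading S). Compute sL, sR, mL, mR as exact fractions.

left sensor world pos  = (-2, 5); dL² = 178
right sensor world pos = (-6, 5); dR² = 170
sL = 200/178 = 100/89
sR = 200/170 = 20/17
mL = 1·sL + 0·sR = 100/89
mR = -1/2·sL + -1·sR = -2630/1513

100/89 20/17 100/89 -2630/1513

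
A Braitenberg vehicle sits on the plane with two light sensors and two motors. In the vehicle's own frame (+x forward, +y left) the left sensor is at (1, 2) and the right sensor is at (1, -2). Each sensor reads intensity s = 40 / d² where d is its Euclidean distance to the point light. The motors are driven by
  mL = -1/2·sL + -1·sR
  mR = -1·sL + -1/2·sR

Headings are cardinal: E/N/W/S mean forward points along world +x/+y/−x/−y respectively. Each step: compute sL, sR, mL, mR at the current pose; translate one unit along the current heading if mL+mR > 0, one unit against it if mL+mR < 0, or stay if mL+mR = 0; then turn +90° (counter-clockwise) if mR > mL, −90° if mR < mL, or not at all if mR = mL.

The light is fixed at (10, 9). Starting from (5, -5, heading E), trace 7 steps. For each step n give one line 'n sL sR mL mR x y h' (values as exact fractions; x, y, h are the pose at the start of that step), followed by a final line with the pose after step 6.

n=0: pose=(5,-5,E); sL=1/4, sR=5/34; mL=-37/136, mR=-11/34; mL+mR=-81/136 → advance -1; mR−mL=-7/136 → turn -1·90°
n=1: pose=(4,-5,S); sL=40/241, sR=40/289; mL=-15420/69649, mR=-16380/69649; mL+mR=-31800/69649 → advance -1; mR−mL=-960/69649 → turn -1·90°
n=2: pose=(4,-4,W); sL=20/137, sR=4/17; mL=-718/2329, mR=-614/2329; mL+mR=-1332/2329 → advance -1; mR−mL=104/2329 → turn +1·90°
n=3: pose=(5,-4,S); sL=8/41, sR=8/49; mL=-524/2009, mR=-556/2009; mL+mR=-1080/2009 → advance -1; mR−mL=-32/2009 → turn -1·90°
n=4: pose=(5,-3,W); sL=5/29, sR=5/17; mL=-375/986, mR=-315/986; mL+mR=-345/493 → advance -1; mR−mL=30/493 → turn +1·90°
n=5: pose=(6,-3,S); sL=40/173, sR=8/41; mL=-2204/7093, mR=-2332/7093; mL+mR=-4536/7093 → advance -1; mR−mL=-128/7093 → turn -1·90°
n=6: pose=(6,-2,W); sL=20/97, sR=20/53; mL=-2470/5141, mR=-2030/5141; mL+mR=-4500/5141 → advance -1; mR−mL=440/5141 → turn +1·90°

0 1/4 5/34 -37/136 -11/34 5 -5 E
1 40/241 40/289 -15420/69649 -16380/69649 4 -5 S
2 20/137 4/17 -718/2329 -614/2329 4 -4 W
3 8/41 8/49 -524/2009 -556/2009 5 -4 S
4 5/29 5/17 -375/986 -315/986 5 -3 W
5 40/173 8/41 -2204/7093 -2332/7093 6 -3 S
6 20/97 20/53 -2470/5141 -2030/5141 6 -2 W
final 7 -2 S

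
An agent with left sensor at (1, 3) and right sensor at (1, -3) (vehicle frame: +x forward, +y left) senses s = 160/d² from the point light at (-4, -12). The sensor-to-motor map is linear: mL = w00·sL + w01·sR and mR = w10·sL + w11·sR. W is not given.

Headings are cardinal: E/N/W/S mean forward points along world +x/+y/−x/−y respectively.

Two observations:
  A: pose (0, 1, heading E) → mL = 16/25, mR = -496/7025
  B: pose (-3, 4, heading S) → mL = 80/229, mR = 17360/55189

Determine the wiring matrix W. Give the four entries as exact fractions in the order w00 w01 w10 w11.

0 1/2 1 -1/2

obs A: pose=(0,1,E) → sL=160/281, sR=32/25, mL=16/25, mR=-496/7025
obs B: pose=(-3,4,S) → sL=160/241, sR=160/229, mL=80/229, mR=17360/55189
sensor matrix S = [[160/281, 32/25], [160/241, 160/229]]; det S = -35045376/77540545
solve [mL_A; mL_B] = S·[w00; w01] and [mR_A; mR_B] = S·[w10; w11]:
  w00 = 0, w01 = 1/2, w10 = 1, w11 = -1/2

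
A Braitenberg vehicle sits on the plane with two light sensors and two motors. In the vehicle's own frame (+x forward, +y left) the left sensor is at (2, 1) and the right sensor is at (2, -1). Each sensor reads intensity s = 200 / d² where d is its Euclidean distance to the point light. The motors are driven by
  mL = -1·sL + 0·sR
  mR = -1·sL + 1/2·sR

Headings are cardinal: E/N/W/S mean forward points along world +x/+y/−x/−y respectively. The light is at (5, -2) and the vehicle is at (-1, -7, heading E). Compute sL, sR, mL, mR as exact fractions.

left sensor world pos  = (1, -6); dL² = 32
right sensor world pos = (1, -8); dR² = 52
sL = 200/32 = 25/4
sR = 200/52 = 50/13
mL = -1·sL + 0·sR = -25/4
mR = -1·sL + 1/2·sR = -225/52

25/4 50/13 -25/4 -225/52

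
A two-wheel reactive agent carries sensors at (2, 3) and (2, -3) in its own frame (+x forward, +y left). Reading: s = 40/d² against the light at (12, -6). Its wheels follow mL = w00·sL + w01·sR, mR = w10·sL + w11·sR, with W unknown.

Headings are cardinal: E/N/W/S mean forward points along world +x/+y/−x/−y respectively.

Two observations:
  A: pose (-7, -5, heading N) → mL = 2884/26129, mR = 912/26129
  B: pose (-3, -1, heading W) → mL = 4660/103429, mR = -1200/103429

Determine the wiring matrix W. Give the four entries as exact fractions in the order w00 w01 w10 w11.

-1/2 1 -1/2 1/2

obs A: pose=(-7,-5,N) → sL=40/493, sR=8/53, mL=2884/26129, mR=912/26129
obs B: pose=(-3,-1,W) → sL=40/293, sR=40/353, mL=4660/103429, mR=-1200/103429
sensor matrix S = [[40/493, 8/53], [40/293, 40/353]]; det S = -30842880/2702496341
solve [mL_A; mL_B] = S·[w00; w01] and [mR_A; mR_B] = S·[w10; w11]:
  w00 = -1/2, w01 = 1, w10 = -1/2, w11 = 1/2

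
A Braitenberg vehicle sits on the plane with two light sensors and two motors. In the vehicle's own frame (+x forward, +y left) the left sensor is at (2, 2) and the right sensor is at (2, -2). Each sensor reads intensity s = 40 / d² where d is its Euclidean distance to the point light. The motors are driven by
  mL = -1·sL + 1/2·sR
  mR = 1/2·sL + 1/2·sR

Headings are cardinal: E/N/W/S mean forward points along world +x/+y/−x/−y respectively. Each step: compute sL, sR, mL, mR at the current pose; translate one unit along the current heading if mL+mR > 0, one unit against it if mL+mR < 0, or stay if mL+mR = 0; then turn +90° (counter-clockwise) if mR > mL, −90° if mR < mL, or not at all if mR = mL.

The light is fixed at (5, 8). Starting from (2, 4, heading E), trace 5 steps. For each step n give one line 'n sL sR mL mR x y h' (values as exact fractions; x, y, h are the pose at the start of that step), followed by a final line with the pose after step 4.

0 8 40/37 -276/37 168/37 2 4 E
1 1 5 3/2 3 1 4 N
2 40/61 40/37 -260/2257 1960/2257 1 5 W
3 20/17 20/37 -570/629 540/629 0 5 S
4 40/9 8/5 -164/45 136/45 0 6 E
final -1 6 N

n=0: pose=(2,4,E); sL=8, sR=40/37; mL=-276/37, mR=168/37; mL+mR=-108/37 → advance -1; mR−mL=12 → turn +1·90°
n=1: pose=(1,4,N); sL=1, sR=5; mL=3/2, mR=3; mL+mR=9/2 → advance +1; mR−mL=3/2 → turn +1·90°
n=2: pose=(1,5,W); sL=40/61, sR=40/37; mL=-260/2257, mR=1960/2257; mL+mR=1700/2257 → advance +1; mR−mL=60/61 → turn +1·90°
n=3: pose=(0,5,S); sL=20/17, sR=20/37; mL=-570/629, mR=540/629; mL+mR=-30/629 → advance -1; mR−mL=30/17 → turn +1·90°
n=4: pose=(0,6,E); sL=40/9, sR=8/5; mL=-164/45, mR=136/45; mL+mR=-28/45 → advance -1; mR−mL=20/3 → turn +1·90°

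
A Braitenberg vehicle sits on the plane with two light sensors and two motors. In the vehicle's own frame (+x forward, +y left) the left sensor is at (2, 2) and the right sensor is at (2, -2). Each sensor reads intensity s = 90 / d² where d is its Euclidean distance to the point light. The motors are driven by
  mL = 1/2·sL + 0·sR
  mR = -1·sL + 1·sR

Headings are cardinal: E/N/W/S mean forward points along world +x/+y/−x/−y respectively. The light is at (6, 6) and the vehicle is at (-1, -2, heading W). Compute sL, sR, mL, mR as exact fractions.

left sensor world pos  = (-3, -4); dL² = 181
right sensor world pos = (-3, 0); dR² = 117
sL = 90/181 = 90/181
sR = 90/117 = 10/13
mL = 1/2·sL + 0·sR = 45/181
mR = -1·sL + 1·sR = 640/2353

90/181 10/13 45/181 640/2353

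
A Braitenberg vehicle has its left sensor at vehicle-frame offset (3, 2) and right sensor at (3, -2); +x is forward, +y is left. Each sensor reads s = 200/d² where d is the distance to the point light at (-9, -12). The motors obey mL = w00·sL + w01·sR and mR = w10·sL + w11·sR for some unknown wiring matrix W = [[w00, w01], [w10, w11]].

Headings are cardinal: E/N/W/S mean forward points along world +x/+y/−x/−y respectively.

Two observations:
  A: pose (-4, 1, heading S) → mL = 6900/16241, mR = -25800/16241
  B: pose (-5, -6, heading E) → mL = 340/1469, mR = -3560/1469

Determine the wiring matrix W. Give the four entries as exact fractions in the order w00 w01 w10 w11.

1 -1/2 -1/2 -1/2

obs A: pose=(-4,1,S) → sL=200/149, sR=200/109, mL=6900/16241, mR=-25800/16241
obs B: pose=(-5,-6,E) → sL=200/113, sR=40/13, mL=340/1469, mR=-3560/1469
sensor matrix S = [[200/149, 200/109], [200/113, 40/13]]; det S = 21056000/23858029
solve [mL_A; mL_B] = S·[w00; w01] and [mR_A; mR_B] = S·[w10; w11]:
  w00 = 1, w01 = -1/2, w10 = -1/2, w11 = -1/2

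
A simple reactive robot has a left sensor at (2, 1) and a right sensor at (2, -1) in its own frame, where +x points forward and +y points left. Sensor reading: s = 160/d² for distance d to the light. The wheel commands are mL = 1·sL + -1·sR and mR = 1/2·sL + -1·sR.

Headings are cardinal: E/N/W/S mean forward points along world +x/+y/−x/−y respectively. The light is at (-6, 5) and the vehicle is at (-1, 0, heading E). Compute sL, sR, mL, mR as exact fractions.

left sensor world pos  = (1, 1); dL² = 65
right sensor world pos = (1, -1); dR² = 85
sL = 160/65 = 32/13
sR = 160/85 = 32/17
mL = 1·sL + -1·sR = 128/221
mR = 1/2·sL + -1·sR = -144/221

32/13 32/17 128/221 -144/221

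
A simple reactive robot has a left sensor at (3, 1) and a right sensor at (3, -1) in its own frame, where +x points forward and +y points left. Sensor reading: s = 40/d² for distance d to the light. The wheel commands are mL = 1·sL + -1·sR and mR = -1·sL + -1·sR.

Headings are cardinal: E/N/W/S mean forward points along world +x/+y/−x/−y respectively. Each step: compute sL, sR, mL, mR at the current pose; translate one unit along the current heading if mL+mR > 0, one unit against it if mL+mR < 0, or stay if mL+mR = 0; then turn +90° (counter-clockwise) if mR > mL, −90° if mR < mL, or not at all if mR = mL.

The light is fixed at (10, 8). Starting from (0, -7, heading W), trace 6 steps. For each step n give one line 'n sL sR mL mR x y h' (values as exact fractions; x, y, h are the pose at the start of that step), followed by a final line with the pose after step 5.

0 8/85 8/73 -96/6205 -1264/6205 0 -7 W
1 10/61 5/26 -45/1586 -565/1586 1 -7 N
2 40/261 8/65 512/16965 -4688/16965 1 -8 E
3 20/221 20/241 400/53261 -9240/53261 0 -8 S
4 8/85 8/73 -96/6205 -1264/6205 0 -7 W
5 10/61 5/26 -45/1586 -565/1586 1 -7 N
final 1 -8 E

n=0: pose=(0,-7,W); sL=8/85, sR=8/73; mL=-96/6205, mR=-1264/6205; mL+mR=-16/73 → advance -1; mR−mL=-16/85 → turn -1·90°
n=1: pose=(1,-7,N); sL=10/61, sR=5/26; mL=-45/1586, mR=-565/1586; mL+mR=-5/13 → advance -1; mR−mL=-20/61 → turn -1·90°
n=2: pose=(1,-8,E); sL=40/261, sR=8/65; mL=512/16965, mR=-4688/16965; mL+mR=-16/65 → advance -1; mR−mL=-80/261 → turn -1·90°
n=3: pose=(0,-8,S); sL=20/221, sR=20/241; mL=400/53261, mR=-9240/53261; mL+mR=-40/241 → advance -1; mR−mL=-40/221 → turn -1·90°
n=4: pose=(0,-7,W); sL=8/85, sR=8/73; mL=-96/6205, mR=-1264/6205; mL+mR=-16/73 → advance -1; mR−mL=-16/85 → turn -1·90°
n=5: pose=(1,-7,N); sL=10/61, sR=5/26; mL=-45/1586, mR=-565/1586; mL+mR=-5/13 → advance -1; mR−mL=-20/61 → turn -1·90°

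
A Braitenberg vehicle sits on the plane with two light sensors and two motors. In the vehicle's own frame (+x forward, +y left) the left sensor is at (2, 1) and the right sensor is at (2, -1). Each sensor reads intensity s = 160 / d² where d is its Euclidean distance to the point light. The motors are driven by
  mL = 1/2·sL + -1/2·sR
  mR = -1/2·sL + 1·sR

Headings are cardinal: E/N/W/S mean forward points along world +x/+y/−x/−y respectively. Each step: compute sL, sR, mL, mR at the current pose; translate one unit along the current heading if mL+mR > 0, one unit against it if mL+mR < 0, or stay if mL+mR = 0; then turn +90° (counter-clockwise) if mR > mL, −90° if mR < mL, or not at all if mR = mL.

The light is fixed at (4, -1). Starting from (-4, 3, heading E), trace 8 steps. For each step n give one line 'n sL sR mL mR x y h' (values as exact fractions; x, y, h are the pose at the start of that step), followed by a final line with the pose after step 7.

0 160/61 32/9 -256/549 1232/549 -4 3 E
1 8/5 20/9 -14/45 64/45 -3 3 N
2 160/97 160/117 1600/11349 6160/11349 -3 4 W
3 80/29 16/9 128/261 104/261 -4 4 S
4 160/109 32/25 256/2725 1488/2725 -4 3 W
5 40/17 20/13 90/221 80/221 -5 3 S
6 32/25 160/137 192/3425 1808/3425 -5 2 W
7 80/41 80/61 800/2501 840/2501 -6 2 S
final -6 1 E

n=0: pose=(-4,3,E); sL=160/61, sR=32/9; mL=-256/549, mR=1232/549; mL+mR=16/9 → advance +1; mR−mL=496/183 → turn +1·90°
n=1: pose=(-3,3,N); sL=8/5, sR=20/9; mL=-14/45, mR=64/45; mL+mR=10/9 → advance +1; mR−mL=26/15 → turn +1·90°
n=2: pose=(-3,4,W); sL=160/97, sR=160/117; mL=1600/11349, mR=6160/11349; mL+mR=80/117 → advance +1; mR−mL=1520/3783 → turn +1·90°
n=3: pose=(-4,4,S); sL=80/29, sR=16/9; mL=128/261, mR=104/261; mL+mR=8/9 → advance +1; mR−mL=-8/87 → turn -1·90°
n=4: pose=(-4,3,W); sL=160/109, sR=32/25; mL=256/2725, mR=1488/2725; mL+mR=16/25 → advance +1; mR−mL=1232/2725 → turn +1·90°
n=5: pose=(-5,3,S); sL=40/17, sR=20/13; mL=90/221, mR=80/221; mL+mR=10/13 → advance +1; mR−mL=-10/221 → turn -1·90°
n=6: pose=(-5,2,W); sL=32/25, sR=160/137; mL=192/3425, mR=1808/3425; mL+mR=80/137 → advance +1; mR−mL=1616/3425 → turn +1·90°
n=7: pose=(-6,2,S); sL=80/41, sR=80/61; mL=800/2501, mR=840/2501; mL+mR=40/61 → advance +1; mR−mL=40/2501 → turn +1·90°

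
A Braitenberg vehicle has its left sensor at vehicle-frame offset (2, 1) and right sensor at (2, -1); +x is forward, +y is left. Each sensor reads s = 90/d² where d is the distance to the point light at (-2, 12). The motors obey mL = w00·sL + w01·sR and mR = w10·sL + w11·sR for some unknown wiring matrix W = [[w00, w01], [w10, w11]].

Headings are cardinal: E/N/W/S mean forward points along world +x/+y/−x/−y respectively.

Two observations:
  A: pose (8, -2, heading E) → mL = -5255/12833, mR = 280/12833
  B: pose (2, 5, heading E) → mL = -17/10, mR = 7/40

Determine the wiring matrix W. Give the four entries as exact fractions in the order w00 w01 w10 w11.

obs A: pose=(8,-2,E) → sL=90/313, sR=10/41, mL=-5255/12833, mR=280/12833
obs B: pose=(2,5,E) → sL=5/4, sR=9/10, mL=-17/10, mR=7/40
sensor matrix S = [[90/313, 10/41], [5/4, 9/10]]; det S = -1183/25666
solve [mL_A; mL_B] = S·[w00; w01] and [mR_A; mR_B] = S·[w10; w11]:
  w00 = -1, w01 = -1/2, w10 = 1/2, w11 = -1/2

-1 -1/2 1/2 -1/2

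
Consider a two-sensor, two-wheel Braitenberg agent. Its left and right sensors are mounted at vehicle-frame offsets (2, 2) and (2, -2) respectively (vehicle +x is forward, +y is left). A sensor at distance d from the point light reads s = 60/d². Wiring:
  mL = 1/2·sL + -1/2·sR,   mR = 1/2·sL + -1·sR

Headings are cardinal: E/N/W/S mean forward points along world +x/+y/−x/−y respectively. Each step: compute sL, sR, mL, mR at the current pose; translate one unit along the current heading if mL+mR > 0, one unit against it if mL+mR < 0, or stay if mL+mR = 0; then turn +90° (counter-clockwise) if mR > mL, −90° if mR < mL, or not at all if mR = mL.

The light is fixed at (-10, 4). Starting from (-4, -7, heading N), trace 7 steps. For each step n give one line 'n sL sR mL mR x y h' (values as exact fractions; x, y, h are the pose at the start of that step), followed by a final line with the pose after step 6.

0 60/97 12/29 288/2813 -294/2813 -4 -7 N
1 15/41 3/13 36/533 -51/1066 -4 -8 E
2 60/277 60/221 -1680/61217 -9990/61217 -3 -8 S
3 30/97 30/53 -660/5141 -2115/5141 -3 -7 W
4 20/39 60/181 640/7059 -530/7059 -2 -7 N
5 15/41 15/61 150/2501 -315/5002 -2 -6 E
6 4/15 60/169 -112/2535 -562/2535 -3 -6 S
final -3 -5 W

n=0: pose=(-4,-7,N); sL=60/97, sR=12/29; mL=288/2813, mR=-294/2813; mL+mR=-6/2813 → advance -1; mR−mL=-6/29 → turn -1·90°
n=1: pose=(-4,-8,E); sL=15/41, sR=3/13; mL=36/533, mR=-51/1066; mL+mR=21/1066 → advance +1; mR−mL=-3/26 → turn -1·90°
n=2: pose=(-3,-8,S); sL=60/277, sR=60/221; mL=-1680/61217, mR=-9990/61217; mL+mR=-11670/61217 → advance -1; mR−mL=-30/221 → turn -1·90°
n=3: pose=(-3,-7,W); sL=30/97, sR=30/53; mL=-660/5141, mR=-2115/5141; mL+mR=-2775/5141 → advance -1; mR−mL=-15/53 → turn -1·90°
n=4: pose=(-2,-7,N); sL=20/39, sR=60/181; mL=640/7059, mR=-530/7059; mL+mR=110/7059 → advance +1; mR−mL=-30/181 → turn -1·90°
n=5: pose=(-2,-6,E); sL=15/41, sR=15/61; mL=150/2501, mR=-315/5002; mL+mR=-15/5002 → advance -1; mR−mL=-15/122 → turn -1·90°
n=6: pose=(-3,-6,S); sL=4/15, sR=60/169; mL=-112/2535, mR=-562/2535; mL+mR=-674/2535 → advance -1; mR−mL=-30/169 → turn -1·90°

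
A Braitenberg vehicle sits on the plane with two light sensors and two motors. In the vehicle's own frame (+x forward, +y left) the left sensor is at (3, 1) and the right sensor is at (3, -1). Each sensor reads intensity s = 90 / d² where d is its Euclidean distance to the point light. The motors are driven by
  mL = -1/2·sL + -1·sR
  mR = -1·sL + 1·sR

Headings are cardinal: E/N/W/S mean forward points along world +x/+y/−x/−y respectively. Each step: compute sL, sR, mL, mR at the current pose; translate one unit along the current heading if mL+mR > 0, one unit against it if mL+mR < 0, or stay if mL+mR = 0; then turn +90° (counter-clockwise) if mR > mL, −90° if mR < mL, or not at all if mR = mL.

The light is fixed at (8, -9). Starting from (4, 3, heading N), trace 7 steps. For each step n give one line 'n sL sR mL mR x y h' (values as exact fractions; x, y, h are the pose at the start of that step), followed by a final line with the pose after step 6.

0 9/25 5/13 -367/650 8/325 4 3 N
1 90/149 90/193 -22095/28757 -3960/28757 4 2 W
2 45/34 9/8 -243/136 -27/136 5 2 S
3 90/169 90/121 -20655/20449 4320/20449 5 3 E
4 9/25 5/13 -367/650 8/325 4 3 N
5 90/149 90/193 -22095/28757 -3960/28757 4 2 W
6 45/34 9/8 -243/136 -27/136 5 2 S
final 5 3 E

n=0: pose=(4,3,N); sL=9/25, sR=5/13; mL=-367/650, mR=8/325; mL+mR=-27/50 → advance -1; mR−mL=383/650 → turn +1·90°
n=1: pose=(4,2,W); sL=90/149, sR=90/193; mL=-22095/28757, mR=-3960/28757; mL+mR=-135/149 → advance -1; mR−mL=18135/28757 → turn +1·90°
n=2: pose=(5,2,S); sL=45/34, sR=9/8; mL=-243/136, mR=-27/136; mL+mR=-135/68 → advance -1; mR−mL=27/17 → turn +1·90°
n=3: pose=(5,3,E); sL=90/169, sR=90/121; mL=-20655/20449, mR=4320/20449; mL+mR=-135/169 → advance -1; mR−mL=24975/20449 → turn +1·90°
n=4: pose=(4,3,N); sL=9/25, sR=5/13; mL=-367/650, mR=8/325; mL+mR=-27/50 → advance -1; mR−mL=383/650 → turn +1·90°
n=5: pose=(4,2,W); sL=90/149, sR=90/193; mL=-22095/28757, mR=-3960/28757; mL+mR=-135/149 → advance -1; mR−mL=18135/28757 → turn +1·90°
n=6: pose=(5,2,S); sL=45/34, sR=9/8; mL=-243/136, mR=-27/136; mL+mR=-135/68 → advance -1; mR−mL=27/17 → turn +1·90°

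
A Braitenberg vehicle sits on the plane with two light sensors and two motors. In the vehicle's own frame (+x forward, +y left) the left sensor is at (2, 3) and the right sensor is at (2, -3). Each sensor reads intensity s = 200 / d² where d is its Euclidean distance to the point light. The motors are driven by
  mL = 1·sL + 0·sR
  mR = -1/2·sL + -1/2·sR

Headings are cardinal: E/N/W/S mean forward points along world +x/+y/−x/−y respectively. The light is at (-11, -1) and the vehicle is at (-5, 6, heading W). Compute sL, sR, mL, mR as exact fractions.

25/4 50/29 25/4 -925/232

left sensor world pos  = (-7, 3); dL² = 32
right sensor world pos = (-7, 9); dR² = 116
sL = 200/32 = 25/4
sR = 200/116 = 50/29
mL = 1·sL + 0·sR = 25/4
mR = -1/2·sL + -1/2·sR = -925/232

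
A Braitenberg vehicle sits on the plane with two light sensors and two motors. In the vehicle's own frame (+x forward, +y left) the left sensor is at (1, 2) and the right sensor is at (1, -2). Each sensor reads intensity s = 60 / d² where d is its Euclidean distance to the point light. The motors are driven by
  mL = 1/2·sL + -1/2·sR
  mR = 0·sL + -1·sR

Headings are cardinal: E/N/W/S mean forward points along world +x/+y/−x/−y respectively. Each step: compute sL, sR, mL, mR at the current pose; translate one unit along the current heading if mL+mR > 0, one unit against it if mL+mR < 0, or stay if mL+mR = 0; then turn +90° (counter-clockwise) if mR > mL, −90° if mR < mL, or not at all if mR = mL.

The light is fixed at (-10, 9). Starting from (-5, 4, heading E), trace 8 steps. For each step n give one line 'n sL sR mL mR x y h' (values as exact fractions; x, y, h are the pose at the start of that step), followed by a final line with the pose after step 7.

0 4/3 12/17 16/51 -12/17 -5 4 E
1 5/6 3/2 -1/3 -3/2 -6 4 S
2 4/3 60/13 -64/39 -60/13 -6 5 W
3 10/3 30/29 100/87 -30/29 -5 5 N
4 60/37 60/61 720/2257 -60/61 -5 6 E
5 15/13 3 -12/13 -3 -6 6 S
6 12/5 20/3 -32/15 -20/3 -6 7 W
7 6 6/5 12/5 -6/5 -5 7 N
final -5 8 E

n=0: pose=(-5,4,E); sL=4/3, sR=12/17; mL=16/51, mR=-12/17; mL+mR=-20/51 → advance -1; mR−mL=-52/51 → turn -1·90°
n=1: pose=(-6,4,S); sL=5/6, sR=3/2; mL=-1/3, mR=-3/2; mL+mR=-11/6 → advance -1; mR−mL=-7/6 → turn -1·90°
n=2: pose=(-6,5,W); sL=4/3, sR=60/13; mL=-64/39, mR=-60/13; mL+mR=-244/39 → advance -1; mR−mL=-116/39 → turn -1·90°
n=3: pose=(-5,5,N); sL=10/3, sR=30/29; mL=100/87, mR=-30/29; mL+mR=10/87 → advance +1; mR−mL=-190/87 → turn -1·90°
n=4: pose=(-5,6,E); sL=60/37, sR=60/61; mL=720/2257, mR=-60/61; mL+mR=-1500/2257 → advance -1; mR−mL=-2940/2257 → turn -1·90°
n=5: pose=(-6,6,S); sL=15/13, sR=3; mL=-12/13, mR=-3; mL+mR=-51/13 → advance -1; mR−mL=-27/13 → turn -1·90°
n=6: pose=(-6,7,W); sL=12/5, sR=20/3; mL=-32/15, mR=-20/3; mL+mR=-44/5 → advance -1; mR−mL=-68/15 → turn -1·90°
n=7: pose=(-5,7,N); sL=6, sR=6/5; mL=12/5, mR=-6/5; mL+mR=6/5 → advance +1; mR−mL=-18/5 → turn -1·90°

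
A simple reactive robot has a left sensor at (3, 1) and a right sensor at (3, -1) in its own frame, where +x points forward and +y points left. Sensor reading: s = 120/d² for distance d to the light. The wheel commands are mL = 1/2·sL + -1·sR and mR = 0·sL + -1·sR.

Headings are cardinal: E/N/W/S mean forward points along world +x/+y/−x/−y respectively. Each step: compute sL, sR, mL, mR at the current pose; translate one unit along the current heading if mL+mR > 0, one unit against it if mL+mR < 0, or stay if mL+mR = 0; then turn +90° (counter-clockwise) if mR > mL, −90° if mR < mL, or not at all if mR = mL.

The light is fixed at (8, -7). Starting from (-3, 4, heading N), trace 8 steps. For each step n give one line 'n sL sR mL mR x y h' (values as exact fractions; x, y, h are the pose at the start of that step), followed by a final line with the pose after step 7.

0 6/17 15/37 -144/629 -15/37 -3 4 N
1 24/37 24/29 -540/1073 -24/29 -3 3 E
2 12/17 60/109 -366/1853 -60/109 -4 3 S
3 24/65 40/123 -1124/7995 -40/123 -4 4 W
4 6/17 15/37 -144/629 -15/37 -3 4 N
5 24/37 24/29 -540/1073 -24/29 -3 3 E
6 12/17 60/109 -366/1853 -60/109 -4 3 S
7 24/65 40/123 -1124/7995 -40/123 -4 4 W
final -3 4 N

n=0: pose=(-3,4,N); sL=6/17, sR=15/37; mL=-144/629, mR=-15/37; mL+mR=-399/629 → advance -1; mR−mL=-3/17 → turn -1·90°
n=1: pose=(-3,3,E); sL=24/37, sR=24/29; mL=-540/1073, mR=-24/29; mL+mR=-1428/1073 → advance -1; mR−mL=-12/37 → turn -1·90°
n=2: pose=(-4,3,S); sL=12/17, sR=60/109; mL=-366/1853, mR=-60/109; mL+mR=-1386/1853 → advance -1; mR−mL=-6/17 → turn -1·90°
n=3: pose=(-4,4,W); sL=24/65, sR=40/123; mL=-1124/7995, mR=-40/123; mL+mR=-3724/7995 → advance -1; mR−mL=-12/65 → turn -1·90°
n=4: pose=(-3,4,N); sL=6/17, sR=15/37; mL=-144/629, mR=-15/37; mL+mR=-399/629 → advance -1; mR−mL=-3/17 → turn -1·90°
n=5: pose=(-3,3,E); sL=24/37, sR=24/29; mL=-540/1073, mR=-24/29; mL+mR=-1428/1073 → advance -1; mR−mL=-12/37 → turn -1·90°
n=6: pose=(-4,3,S); sL=12/17, sR=60/109; mL=-366/1853, mR=-60/109; mL+mR=-1386/1853 → advance -1; mR−mL=-6/17 → turn -1·90°
n=7: pose=(-4,4,W); sL=24/65, sR=40/123; mL=-1124/7995, mR=-40/123; mL+mR=-3724/7995 → advance -1; mR−mL=-12/65 → turn -1·90°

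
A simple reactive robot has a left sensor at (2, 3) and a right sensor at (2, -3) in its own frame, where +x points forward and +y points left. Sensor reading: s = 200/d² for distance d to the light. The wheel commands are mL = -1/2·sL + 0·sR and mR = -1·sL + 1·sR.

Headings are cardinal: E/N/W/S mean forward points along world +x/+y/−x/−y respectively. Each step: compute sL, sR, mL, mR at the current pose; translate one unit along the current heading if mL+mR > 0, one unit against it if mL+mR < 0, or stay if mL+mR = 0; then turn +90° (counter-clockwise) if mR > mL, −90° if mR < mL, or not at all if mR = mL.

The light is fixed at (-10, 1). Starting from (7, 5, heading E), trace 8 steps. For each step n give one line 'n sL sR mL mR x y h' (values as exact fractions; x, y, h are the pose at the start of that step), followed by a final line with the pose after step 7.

n=0: pose=(7,5,E); sL=20/41, sR=100/181; mL=-10/41, mR=480/7421; mL+mR=-1330/7421 → advance -1; mR−mL=2290/7421 → turn +1·90°
n=1: pose=(6,5,N); sL=40/41, sR=200/397; mL=-20/41, mR=-7680/16277; mL+mR=-15620/16277 → advance -1; mR−mL=260/16277 → turn +1·90°
n=2: pose=(6,4,W); sL=50/49, sR=25/29; mL=-25/49, mR=-225/1421; mL+mR=-950/1421 → advance -1; mR−mL=500/1421 → turn +1·90°
n=3: pose=(7,4,S); sL=200/401, sR=200/197; mL=-100/401, mR=40800/78997; mL+mR=21100/78997 → advance +1; mR−mL=60500/78997 → turn +1·90°
n=4: pose=(7,3,E); sL=100/193, sR=100/181; mL=-50/193, mR=1200/34933; mL+mR=-7850/34933 → advance -1; mR−mL=10250/34933 → turn +1·90°
n=5: pose=(6,3,N); sL=40/37, sR=200/377; mL=-20/37, mR=-7680/13949; mL+mR=-15220/13949 → advance -1; mR−mL=-140/13949 → turn -1·90°
n=6: pose=(6,2,E); sL=10/17, sR=25/41; mL=-5/17, mR=15/697; mL+mR=-190/697 → advance -1; mR−mL=220/697 → turn +1·90°
n=7: pose=(5,2,N); sL=200/153, sR=200/333; mL=-100/153, mR=-4000/5661; mL+mR=-7700/5661 → advance -1; mR−mL=-100/1887 → turn -1·90°

0 20/41 100/181 -10/41 480/7421 7 5 E
1 40/41 200/397 -20/41 -7680/16277 6 5 N
2 50/49 25/29 -25/49 -225/1421 6 4 W
3 200/401 200/197 -100/401 40800/78997 7 4 S
4 100/193 100/181 -50/193 1200/34933 7 3 E
5 40/37 200/377 -20/37 -7680/13949 6 3 N
6 10/17 25/41 -5/17 15/697 6 2 E
7 200/153 200/333 -100/153 -4000/5661 5 2 N
final 5 1 E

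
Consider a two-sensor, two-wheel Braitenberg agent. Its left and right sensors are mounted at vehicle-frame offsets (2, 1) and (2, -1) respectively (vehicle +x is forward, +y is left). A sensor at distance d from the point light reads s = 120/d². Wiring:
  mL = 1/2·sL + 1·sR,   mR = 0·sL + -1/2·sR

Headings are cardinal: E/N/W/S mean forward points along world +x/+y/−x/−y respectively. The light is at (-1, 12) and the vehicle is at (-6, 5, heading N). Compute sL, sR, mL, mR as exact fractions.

120/61 120/41 9780/2501 -60/41

left sensor world pos  = (-7, 7); dL² = 61
right sensor world pos = (-5, 7); dR² = 41
sL = 120/61 = 120/61
sR = 120/41 = 120/41
mL = 1/2·sL + 1·sR = 9780/2501
mR = 0·sL + -1/2·sR = -60/41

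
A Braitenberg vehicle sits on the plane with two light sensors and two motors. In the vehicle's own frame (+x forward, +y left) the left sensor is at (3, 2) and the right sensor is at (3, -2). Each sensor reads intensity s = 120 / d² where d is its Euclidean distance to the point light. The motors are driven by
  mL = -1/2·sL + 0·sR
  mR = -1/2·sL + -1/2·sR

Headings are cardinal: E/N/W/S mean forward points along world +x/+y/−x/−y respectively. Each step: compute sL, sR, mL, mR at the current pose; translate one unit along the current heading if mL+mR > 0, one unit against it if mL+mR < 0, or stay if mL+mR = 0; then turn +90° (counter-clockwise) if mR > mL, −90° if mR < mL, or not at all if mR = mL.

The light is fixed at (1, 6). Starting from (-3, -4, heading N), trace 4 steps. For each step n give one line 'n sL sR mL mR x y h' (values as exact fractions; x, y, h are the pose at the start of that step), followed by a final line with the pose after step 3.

0 24/17 120/53 -12/17 -1656/901 -3 -4 N
1 60/41 12/17 -30/41 -756/697 -3 -5 E
2 24/41 24/49 -12/41 -1080/2009 -4 -5 S
3 15/26 15/16 -15/52 -315/416 -4 -4 W
final -3 -4 N

n=0: pose=(-3,-4,N); sL=24/17, sR=120/53; mL=-12/17, mR=-1656/901; mL+mR=-2292/901 → advance -1; mR−mL=-60/53 → turn -1·90°
n=1: pose=(-3,-5,E); sL=60/41, sR=12/17; mL=-30/41, mR=-756/697; mL+mR=-1266/697 → advance -1; mR−mL=-6/17 → turn -1·90°
n=2: pose=(-4,-5,S); sL=24/41, sR=24/49; mL=-12/41, mR=-1080/2009; mL+mR=-1668/2009 → advance -1; mR−mL=-12/49 → turn -1·90°
n=3: pose=(-4,-4,W); sL=15/26, sR=15/16; mL=-15/52, mR=-315/416; mL+mR=-435/416 → advance -1; mR−mL=-15/32 → turn -1·90°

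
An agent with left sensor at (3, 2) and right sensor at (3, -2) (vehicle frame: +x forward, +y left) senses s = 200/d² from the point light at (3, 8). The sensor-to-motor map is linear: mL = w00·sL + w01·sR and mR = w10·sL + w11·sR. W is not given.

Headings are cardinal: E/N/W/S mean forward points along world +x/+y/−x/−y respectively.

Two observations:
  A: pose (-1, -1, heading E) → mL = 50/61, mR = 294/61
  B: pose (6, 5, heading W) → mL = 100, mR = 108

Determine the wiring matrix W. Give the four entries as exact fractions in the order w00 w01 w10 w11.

obs A: pose=(-1,-1,E) → sL=4, sR=100/61, mL=50/61, mR=294/61
obs B: pose=(6,5,W) → sL=8, sR=200, mL=100, mR=108
sensor matrix S = [[4, 100/61], [8, 200]]; det S = 48000/61
solve [mL_A; mL_B] = S·[w00; w01] and [mR_A; mR_B] = S·[w10; w11]:
  w00 = 0, w01 = 1/2, w10 = 1, w11 = 1/2

0 1/2 1 1/2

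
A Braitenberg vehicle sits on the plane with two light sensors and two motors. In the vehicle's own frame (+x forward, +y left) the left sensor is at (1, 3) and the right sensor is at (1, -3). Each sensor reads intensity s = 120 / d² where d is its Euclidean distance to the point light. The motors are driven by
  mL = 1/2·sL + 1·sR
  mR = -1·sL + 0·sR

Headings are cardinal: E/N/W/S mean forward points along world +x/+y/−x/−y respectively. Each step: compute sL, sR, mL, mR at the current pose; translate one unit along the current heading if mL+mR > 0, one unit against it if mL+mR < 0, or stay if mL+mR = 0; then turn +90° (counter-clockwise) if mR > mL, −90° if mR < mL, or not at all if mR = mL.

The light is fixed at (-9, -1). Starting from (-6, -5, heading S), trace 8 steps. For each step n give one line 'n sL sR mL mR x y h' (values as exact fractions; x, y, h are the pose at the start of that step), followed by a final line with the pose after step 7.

n=0: pose=(-6,-5,S); sL=120/61, sR=24/5; mL=1764/305, mR=-120/61; mL+mR=1164/305 → advance +1; mR−mL=-2364/305 → turn -1·90°
n=1: pose=(-6,-6,W); sL=30/17, sR=15; mL=270/17, mR=-30/17; mL+mR=240/17 → advance +1; mR−mL=-300/17 → turn -1·90°
n=2: pose=(-7,-6,N); sL=120/17, sR=120/41; mL=4500/697, mR=-120/17; mL+mR=-420/697 → advance -1; mR−mL=-9420/697 → turn -1·90°
n=3: pose=(-7,-7,E); sL=20/3, sR=4/3; mL=14/3, mR=-20/3; mL+mR=-2 → advance -1; mR−mL=-34/3 → turn -1·90°
n=4: pose=(-8,-7,S); sL=24/13, sR=120/53; mL=2196/689, mR=-24/13; mL+mR=924/689 → advance +1; mR−mL=-3468/689 → turn -1·90°
n=5: pose=(-8,-8,W); sL=6/5, sR=15/2; mL=81/10, mR=-6/5; mL+mR=69/10 → advance +1; mR−mL=-93/10 → turn -1·90°
n=6: pose=(-9,-8,N); sL=8/3, sR=8/3; mL=4, mR=-8/3; mL+mR=4/3 → advance +1; mR−mL=-20/3 → turn -1·90°
n=7: pose=(-9,-7,E); sL=12, sR=60/41; mL=306/41, mR=-12; mL+mR=-186/41 → advance -1; mR−mL=-798/41 → turn -1·90°

0 120/61 24/5 1764/305 -120/61 -6 -5 S
1 30/17 15 270/17 -30/17 -6 -6 W
2 120/17 120/41 4500/697 -120/17 -7 -6 N
3 20/3 4/3 14/3 -20/3 -7 -7 E
4 24/13 120/53 2196/689 -24/13 -8 -7 S
5 6/5 15/2 81/10 -6/5 -8 -8 W
6 8/3 8/3 4 -8/3 -9 -8 N
7 12 60/41 306/41 -12 -9 -7 E
final -10 -7 S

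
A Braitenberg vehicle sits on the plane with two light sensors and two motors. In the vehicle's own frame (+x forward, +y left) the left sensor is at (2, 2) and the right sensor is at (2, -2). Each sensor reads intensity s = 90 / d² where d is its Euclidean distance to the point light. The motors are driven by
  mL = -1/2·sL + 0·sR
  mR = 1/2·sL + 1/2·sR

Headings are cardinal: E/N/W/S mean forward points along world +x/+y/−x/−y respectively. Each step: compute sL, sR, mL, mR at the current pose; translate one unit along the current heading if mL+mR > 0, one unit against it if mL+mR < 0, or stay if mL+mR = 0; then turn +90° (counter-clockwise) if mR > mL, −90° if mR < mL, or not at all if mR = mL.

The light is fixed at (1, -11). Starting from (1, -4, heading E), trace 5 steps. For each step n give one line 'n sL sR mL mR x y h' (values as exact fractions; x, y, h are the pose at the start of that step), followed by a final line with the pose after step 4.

0 18/17 90/29 -9/17 1026/493 1 -4 E
1 45/41 1 -45/82 43/41 2 -4 N
2 90/37 90/101 -45/37 6210/3737 2 -3 W
3 9/4 9/4 -9/8 9/4 1 -3 S
4 18/17 90/29 -9/17 1026/493 1 -4 E
final 2 -4 N

n=0: pose=(1,-4,E); sL=18/17, sR=90/29; mL=-9/17, mR=1026/493; mL+mR=45/29 → advance +1; mR−mL=1287/493 → turn +1·90°
n=1: pose=(2,-4,N); sL=45/41, sR=1; mL=-45/82, mR=43/41; mL+mR=1/2 → advance +1; mR−mL=131/82 → turn +1·90°
n=2: pose=(2,-3,W); sL=90/37, sR=90/101; mL=-45/37, mR=6210/3737; mL+mR=45/101 → advance +1; mR−mL=10755/3737 → turn +1·90°
n=3: pose=(1,-3,S); sL=9/4, sR=9/4; mL=-9/8, mR=9/4; mL+mR=9/8 → advance +1; mR−mL=27/8 → turn +1·90°
n=4: pose=(1,-4,E); sL=18/17, sR=90/29; mL=-9/17, mR=1026/493; mL+mR=45/29 → advance +1; mR−mL=1287/493 → turn +1·90°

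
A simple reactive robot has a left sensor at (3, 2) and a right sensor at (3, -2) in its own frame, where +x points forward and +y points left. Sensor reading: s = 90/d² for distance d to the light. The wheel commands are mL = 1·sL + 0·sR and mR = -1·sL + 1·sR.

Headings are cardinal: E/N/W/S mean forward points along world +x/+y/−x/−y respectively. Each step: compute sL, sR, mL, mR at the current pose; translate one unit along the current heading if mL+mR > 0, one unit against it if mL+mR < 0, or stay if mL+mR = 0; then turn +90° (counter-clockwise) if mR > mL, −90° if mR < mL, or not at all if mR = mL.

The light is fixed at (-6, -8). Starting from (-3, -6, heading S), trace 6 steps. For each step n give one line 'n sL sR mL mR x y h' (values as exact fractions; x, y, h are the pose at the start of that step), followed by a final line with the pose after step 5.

n=0: pose=(-3,-6,S); sL=45/13, sR=45; mL=45/13, mR=540/13; mL+mR=45 → advance +1; mR−mL=495/13 → turn +1·90°
n=1: pose=(-3,-7,E); sL=2, sR=90/37; mL=2, mR=16/37; mL+mR=90/37 → advance +1; mR−mL=-58/37 → turn -1·90°
n=2: pose=(-2,-7,S); sL=9/4, sR=45/4; mL=9/4, mR=9; mL+mR=45/4 → advance +1; mR−mL=27/4 → turn +1·90°
n=3: pose=(-2,-8,E); sL=90/53, sR=90/53; mL=90/53, mR=0; mL+mR=90/53 → advance +1; mR−mL=-90/53 → turn -1·90°
n=4: pose=(-1,-8,S); sL=45/29, sR=5; mL=45/29, mR=100/29; mL+mR=5 → advance +1; mR−mL=55/29 → turn +1·90°
n=5: pose=(-1,-9,E); sL=18/13, sR=90/73; mL=18/13, mR=-144/949; mL+mR=90/73 → advance +1; mR−mL=-1458/949 → turn -1·90°

0 45/13 45 45/13 540/13 -3 -6 S
1 2 90/37 2 16/37 -3 -7 E
2 9/4 45/4 9/4 9 -2 -7 S
3 90/53 90/53 90/53 0 -2 -8 E
4 45/29 5 45/29 100/29 -1 -8 S
5 18/13 90/73 18/13 -144/949 -1 -9 E
final 0 -9 S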